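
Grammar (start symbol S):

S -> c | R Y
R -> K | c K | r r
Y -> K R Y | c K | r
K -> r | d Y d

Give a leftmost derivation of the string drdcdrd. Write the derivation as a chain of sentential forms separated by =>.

S => RY => KY => dYdY => drdY => drdcK => drdcdYd => drdcdrd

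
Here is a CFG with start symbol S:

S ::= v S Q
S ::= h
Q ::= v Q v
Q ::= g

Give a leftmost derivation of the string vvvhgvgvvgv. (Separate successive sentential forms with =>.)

S => vSQ   [S ::= v S Q]
vSQ => vvSQQ   [S ::= v S Q]
vvSQQ => vvvSQQQ   [S ::= v S Q]
vvvSQQQ => vvvhQQQ   [S ::= h]
vvvhQQQ => vvvhgQQ   [Q ::= g]
vvvhgQQ => vvvhgvQvQ   [Q ::= v Q v]
vvvhgvQvQ => vvvhgvgvQ   [Q ::= g]
vvvhgvgvQ => vvvhgvgvvQv   [Q ::= v Q v]
vvvhgvgvvQv => vvvhgvgvvgv   [Q ::= g]

S=>vSQ=>vvSQQ=>vvvSQQQ=>vvvhQQQ=>vvvhgQQ=>vvvhgvQvQ=>vvvhgvgvQ=>vvvhgvgvvQv=>vvvhgvgvvgv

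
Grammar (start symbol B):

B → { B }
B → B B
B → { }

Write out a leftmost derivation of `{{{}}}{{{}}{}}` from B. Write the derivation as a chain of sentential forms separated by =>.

B => BB => {B}B => {{B}}B => {{{}}}B => {{{}}}{B} => {{{}}}{BB} => {{{}}}{{B}B} => {{{}}}{{{}}B} => {{{}}}{{{}}{}}

B => BB   [B → B B]
BB => {B}B   [B → { B }]
{B}B => {{B}}B   [B → { B }]
{{B}}B => {{{}}}B   [B → { }]
{{{}}}B => {{{}}}{B}   [B → { B }]
{{{}}}{B} => {{{}}}{BB}   [B → B B]
{{{}}}{BB} => {{{}}}{{B}B}   [B → { B }]
{{{}}}{{B}B} => {{{}}}{{{}}B}   [B → { }]
{{{}}}{{{}}B} => {{{}}}{{{}}{}}   [B → { }]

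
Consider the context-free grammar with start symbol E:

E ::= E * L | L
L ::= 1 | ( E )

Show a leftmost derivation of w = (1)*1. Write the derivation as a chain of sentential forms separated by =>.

E => E*L   [E ::= E * L]
E*L => L*L   [E ::= L]
L*L => (E)*L   [L ::= ( E )]
(E)*L => (L)*L   [E ::= L]
(L)*L => (1)*L   [L ::= 1]
(1)*L => (1)*1   [L ::= 1]

E=>E*L=>L*L=>(E)*L=>(L)*L=>(1)*L=>(1)*1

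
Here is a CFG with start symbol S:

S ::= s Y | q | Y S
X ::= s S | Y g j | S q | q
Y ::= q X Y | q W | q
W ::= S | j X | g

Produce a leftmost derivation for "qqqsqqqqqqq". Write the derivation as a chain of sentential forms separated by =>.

S => YS   [S ::= Y S]
YS => qXYS   [Y ::= q X Y]
qXYS => qqYS   [X ::= q]
qqYS => qqqXYS   [Y ::= q X Y]
qqqXYS => qqqsSYS   [X ::= s S]
qqqsSYS => qqqsYSYS   [S ::= Y S]
qqqsYSYS => qqqsqSYS   [Y ::= q]
qqqsqSYS => qqqsqYSYS   [S ::= Y S]
qqqsqYSYS => qqqsqqXYSYS   [Y ::= q X Y]
qqqsqqXYSYS => qqqsqqqYSYS   [X ::= q]
qqqsqqqYSYS => qqqsqqqqSYS   [Y ::= q]
qqqsqqqqSYS => qqqsqqqqqYS   [S ::= q]
qqqsqqqqqYS => qqqsqqqqqqS   [Y ::= q]
qqqsqqqqqqS => qqqsqqqqqqq   [S ::= q]

S=>YS=>qXYS=>qqYS=>qqqXYS=>qqqsSYS=>qqqsYSYS=>qqqsqSYS=>qqqsqYSYS=>qqqsqqXYSYS=>qqqsqqqYSYS=>qqqsqqqqSYS=>qqqsqqqqqYS=>qqqsqqqqqqS=>qqqsqqqqqqq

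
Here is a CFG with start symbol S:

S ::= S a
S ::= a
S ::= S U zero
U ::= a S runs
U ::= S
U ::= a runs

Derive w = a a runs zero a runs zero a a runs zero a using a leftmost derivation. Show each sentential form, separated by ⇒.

S ⇒ S a ⇒ S U zero a ⇒ S a U zero a ⇒ S U zero a U zero a ⇒ S U zero U zero a U zero a ⇒ a U zero U zero a U zero a ⇒ a a runs zero U zero a U zero a ⇒ a a runs zero a runs zero a U zero a ⇒ a a runs zero a runs zero a a runs zero a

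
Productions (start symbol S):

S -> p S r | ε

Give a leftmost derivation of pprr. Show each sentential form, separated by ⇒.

S ⇒ pSr ⇒ ppSrr ⇒ pprr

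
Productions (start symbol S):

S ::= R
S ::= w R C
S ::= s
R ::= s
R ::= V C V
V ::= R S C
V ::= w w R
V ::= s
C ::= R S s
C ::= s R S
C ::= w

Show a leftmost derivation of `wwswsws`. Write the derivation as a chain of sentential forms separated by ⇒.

S ⇒ R ⇒ VCV ⇒ wwRCV ⇒ wwVCVCV ⇒ wwsCVCV ⇒ wwswVCV ⇒ wwswsCV ⇒ wwswswV ⇒ wwswsws

S ⇒ R   [S ::= R]
R ⇒ VCV   [R ::= V C V]
VCV ⇒ wwRCV   [V ::= w w R]
wwRCV ⇒ wwVCVCV   [R ::= V C V]
wwVCVCV ⇒ wwsCVCV   [V ::= s]
wwsCVCV ⇒ wwswVCV   [C ::= w]
wwswVCV ⇒ wwswsCV   [V ::= s]
wwswsCV ⇒ wwswswV   [C ::= w]
wwswswV ⇒ wwswsws   [V ::= s]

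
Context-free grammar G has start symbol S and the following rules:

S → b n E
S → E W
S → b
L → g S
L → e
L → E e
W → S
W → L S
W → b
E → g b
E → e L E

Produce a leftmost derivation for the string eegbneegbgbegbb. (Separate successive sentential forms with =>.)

S => EW => eLEW => eEeEW => eeLEeEW => eegSEeEW => eegbnEEeEW => eegbneLEEeEW => eegbneeEEeEW => eegbneegbEeEW => eegbneegbgbeEW => eegbneegbgbegbW => eegbneegbgbegbb

S => EW   [S → E W]
EW => eLEW   [E → e L E]
eLEW => eEeEW   [L → E e]
eEeEW => eeLEeEW   [E → e L E]
eeLEeEW => eegSEeEW   [L → g S]
eegSEeEW => eegbnEEeEW   [S → b n E]
eegbnEEeEW => eegbneLEEeEW   [E → e L E]
eegbneLEEeEW => eegbneeEEeEW   [L → e]
eegbneeEEeEW => eegbneegbEeEW   [E → g b]
eegbneegbEeEW => eegbneegbgbeEW   [E → g b]
eegbneegbgbeEW => eegbneegbgbegbW   [E → g b]
eegbneegbgbegbW => eegbneegbgbegbb   [W → b]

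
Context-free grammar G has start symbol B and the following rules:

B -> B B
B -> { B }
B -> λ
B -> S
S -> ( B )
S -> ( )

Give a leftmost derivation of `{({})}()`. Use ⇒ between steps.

B ⇒ BB   [B -> B B]
BB ⇒ BBB   [B -> B B]
BBB ⇒ {B}BB   [B -> { B }]
{B}BB ⇒ {S}BB   [B -> S]
{S}BB ⇒ {(B)}BB   [S -> ( B )]
{(B)}BB ⇒ {({B})}BB   [B -> { B }]
{({B})}BB ⇒ {({})}BB   [B -> λ]
{({})}BB ⇒ {({})}B   [B -> λ]
{({})}B ⇒ {({})}S   [B -> S]
{({})}S ⇒ {({})}()   [S -> ( )]

B⇒BB⇒BBB⇒{B}BB⇒{S}BB⇒{(B)}BB⇒{({B})}BB⇒{({})}BB⇒{({})}B⇒{({})}S⇒{({})}()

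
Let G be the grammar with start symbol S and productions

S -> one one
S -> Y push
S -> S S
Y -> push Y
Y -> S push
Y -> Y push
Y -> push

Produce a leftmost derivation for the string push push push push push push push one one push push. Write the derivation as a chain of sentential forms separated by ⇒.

S ⇒ Y push ⇒ S push push ⇒ S S push push ⇒ S S S push push ⇒ Y push S S push push ⇒ Y push push S S push push ⇒ push push push S S push push ⇒ push push push Y push S push push ⇒ push push push Y push push S push push ⇒ push push push push Y push push S push push ⇒ push push push push push push push S push push ⇒ push push push push push push push one one push push

S ⇒ Y push   [S -> Y push]
Y push ⇒ S push push   [Y -> S push]
S push push ⇒ S S push push   [S -> S S]
S S push push ⇒ S S S push push   [S -> S S]
S S S push push ⇒ Y push S S push push   [S -> Y push]
Y push S S push push ⇒ Y push push S S push push   [Y -> Y push]
Y push push S S push push ⇒ push push push S S push push   [Y -> push]
push push push S S push push ⇒ push push push Y push S push push   [S -> Y push]
push push push Y push S push push ⇒ push push push Y push push S push push   [Y -> Y push]
push push push Y push push S push push ⇒ push push push push Y push push S push push   [Y -> push Y]
push push push push Y push push S push push ⇒ push push push push push push push S push push   [Y -> push]
push push push push push push push S push push ⇒ push push push push push push push one one push push   [S -> one one]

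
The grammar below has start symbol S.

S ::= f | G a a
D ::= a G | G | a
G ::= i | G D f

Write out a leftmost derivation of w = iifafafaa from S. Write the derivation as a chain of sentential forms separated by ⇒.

S ⇒ Gaa   [S ::= G a a]
Gaa ⇒ GDfaa   [G ::= G D f]
GDfaa ⇒ GDfDfaa   [G ::= G D f]
GDfDfaa ⇒ GDfDfDfaa   [G ::= G D f]
GDfDfDfaa ⇒ iDfDfDfaa   [G ::= i]
iDfDfDfaa ⇒ iGfDfDfaa   [D ::= G]
iGfDfDfaa ⇒ iifDfDfaa   [G ::= i]
iifDfDfaa ⇒ iifafDfaa   [D ::= a]
iifafDfaa ⇒ iifafafaa   [D ::= a]

S ⇒ Gaa ⇒ GDfaa ⇒ GDfDfaa ⇒ GDfDfDfaa ⇒ iDfDfDfaa ⇒ iGfDfDfaa ⇒ iifDfDfaa ⇒ iifafDfaa ⇒ iifafafaa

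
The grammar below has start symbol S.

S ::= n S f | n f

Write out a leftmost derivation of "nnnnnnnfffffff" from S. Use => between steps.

S=>nSf=>nnSff=>nnnSfff=>nnnnSffff=>nnnnnSfffff=>nnnnnnSffffff=>nnnnnnnfffffff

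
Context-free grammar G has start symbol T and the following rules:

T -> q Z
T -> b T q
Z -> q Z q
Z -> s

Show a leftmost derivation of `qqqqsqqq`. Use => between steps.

T => qZ => qqZq => qqqZqq => qqqqZqqq => qqqqsqqq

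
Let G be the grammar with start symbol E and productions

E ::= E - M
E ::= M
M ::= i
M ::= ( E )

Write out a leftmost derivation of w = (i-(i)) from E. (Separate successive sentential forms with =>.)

E => M   [E ::= M]
M => (E)   [M ::= ( E )]
(E) => (E-M)   [E ::= E - M]
(E-M) => (M-M)   [E ::= M]
(M-M) => (i-M)   [M ::= i]
(i-M) => (i-(E))   [M ::= ( E )]
(i-(E)) => (i-(M))   [E ::= M]
(i-(M)) => (i-(i))   [M ::= i]

E => M => (E) => (E-M) => (M-M) => (i-M) => (i-(E)) => (i-(M)) => (i-(i))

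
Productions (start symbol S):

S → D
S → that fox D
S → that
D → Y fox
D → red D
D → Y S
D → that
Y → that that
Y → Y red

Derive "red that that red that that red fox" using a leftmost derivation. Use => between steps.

S => D   [S → D]
D => red D   [D → red D]
red D => red Y S   [D → Y S]
red Y S => red Y red S   [Y → Y red]
red Y red S => red that that red S   [Y → that that]
red that that red S => red that that red D   [S → D]
red that that red D => red that that red Y fox   [D → Y fox]
red that that red Y fox => red that that red Y red fox   [Y → Y red]
red that that red Y red fox => red that that red that that red fox   [Y → that that]

S => D => red D => red Y S => red Y red S => red that that red S => red that that red D => red that that red Y fox => red that that red Y red fox => red that that red that that red fox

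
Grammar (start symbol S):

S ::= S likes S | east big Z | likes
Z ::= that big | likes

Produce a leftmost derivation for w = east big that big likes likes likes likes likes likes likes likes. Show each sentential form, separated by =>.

S => S likes S => S likes S likes S => S likes S likes S likes S => east big Z likes S likes S likes S => east big that big likes S likes S likes S => east big that big likes S likes S likes S likes S => east big that big likes likes likes S likes S likes S => east big that big likes likes likes likes likes S likes S => east big that big likes likes likes likes likes likes likes S => east big that big likes likes likes likes likes likes likes likes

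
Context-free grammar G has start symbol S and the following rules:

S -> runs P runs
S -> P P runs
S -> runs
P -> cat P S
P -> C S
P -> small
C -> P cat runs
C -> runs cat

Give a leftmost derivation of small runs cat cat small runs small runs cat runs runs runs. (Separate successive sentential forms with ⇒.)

S ⇒ P P runs ⇒ small P runs ⇒ small C S runs ⇒ small P cat runs S runs ⇒ small C S cat runs S runs ⇒ small runs cat S cat runs S runs ⇒ small runs cat P P runs cat runs S runs ⇒ small runs cat cat P S P runs cat runs S runs ⇒ small runs cat cat small S P runs cat runs S runs ⇒ small runs cat cat small runs P runs cat runs S runs ⇒ small runs cat cat small runs small runs cat runs S runs ⇒ small runs cat cat small runs small runs cat runs runs runs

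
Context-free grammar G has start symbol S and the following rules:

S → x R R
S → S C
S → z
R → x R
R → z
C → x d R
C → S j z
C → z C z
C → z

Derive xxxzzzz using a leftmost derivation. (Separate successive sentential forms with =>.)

S => SC   [S → S C]
SC => SCC   [S → S C]
SCC => xRRCC   [S → x R R]
xRRCC => xxRRCC   [R → x R]
xxRRCC => xxxRRCC   [R → x R]
xxxRRCC => xxxzRCC   [R → z]
xxxzRCC => xxxzzCC   [R → z]
xxxzzCC => xxxzzzC   [C → z]
xxxzzzC => xxxzzzz   [C → z]

S=>SC=>SCC=>xRRCC=>xxRRCC=>xxxRRCC=>xxxzRCC=>xxxzzCC=>xxxzzzC=>xxxzzzz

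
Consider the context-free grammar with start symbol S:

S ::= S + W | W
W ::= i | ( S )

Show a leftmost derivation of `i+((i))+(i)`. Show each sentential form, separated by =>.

S => S+W => S+W+W => W+W+W => i+W+W => i+(S)+W => i+(W)+W => i+((S))+W => i+((W))+W => i+((i))+W => i+((i))+(S) => i+((i))+(W) => i+((i))+(i)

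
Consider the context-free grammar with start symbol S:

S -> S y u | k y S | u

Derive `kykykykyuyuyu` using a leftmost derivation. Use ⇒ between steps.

S⇒Syu⇒kySyu⇒kykySyu⇒kykykySyu⇒kykykySyuyu⇒kykykykySyuyu⇒kykykykyuyuyu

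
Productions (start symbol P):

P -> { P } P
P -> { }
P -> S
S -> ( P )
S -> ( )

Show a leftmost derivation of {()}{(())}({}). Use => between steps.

P => {P}P => {S}P => {()}P => {()}{P}P => {()}{S}P => {()}{(P)}P => {()}{(S)}P => {()}{(())}P => {()}{(())}S => {()}{(())}(P) => {()}{(())}({})

P => {P}P   [P -> { P } P]
{P}P => {S}P   [P -> S]
{S}P => {()}P   [S -> ( )]
{()}P => {()}{P}P   [P -> { P } P]
{()}{P}P => {()}{S}P   [P -> S]
{()}{S}P => {()}{(P)}P   [S -> ( P )]
{()}{(P)}P => {()}{(S)}P   [P -> S]
{()}{(S)}P => {()}{(())}P   [S -> ( )]
{()}{(())}P => {()}{(())}S   [P -> S]
{()}{(())}S => {()}{(())}(P)   [S -> ( P )]
{()}{(())}(P) => {()}{(())}({})   [P -> { }]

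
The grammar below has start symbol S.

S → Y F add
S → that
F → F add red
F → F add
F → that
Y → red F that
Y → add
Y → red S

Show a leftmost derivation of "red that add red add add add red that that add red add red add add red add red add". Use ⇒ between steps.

S ⇒ Y F add ⇒ red F that F add ⇒ red F add red that F add ⇒ red F add add red that F add ⇒ red F add add add red that F add ⇒ red F add red add add add red that F add ⇒ red that add red add add add red that F add ⇒ red that add red add add add red that F add red add ⇒ red that add red add add add red that F add red add red add ⇒ red that add red add add add red that F add add red add red add ⇒ red that add red add add add red that F add red add add red add red add ⇒ red that add red add add add red that F add red add red add add red add red add ⇒ red that add red add add add red that that add red add red add add red add red add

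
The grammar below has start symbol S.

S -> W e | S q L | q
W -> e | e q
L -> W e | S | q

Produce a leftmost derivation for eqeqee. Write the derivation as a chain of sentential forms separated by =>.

S => SqL => WeqL => eqeqL => eqeqWe => eqeqee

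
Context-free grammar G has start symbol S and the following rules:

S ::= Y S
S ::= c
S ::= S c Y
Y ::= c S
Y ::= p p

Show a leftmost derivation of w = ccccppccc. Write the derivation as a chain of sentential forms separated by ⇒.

S ⇒ YS   [S ::= Y S]
YS ⇒ cSS   [Y ::= c S]
cSS ⇒ cYSS   [S ::= Y S]
cYSS ⇒ ccSSS   [Y ::= c S]
ccSSS ⇒ ccYSSS   [S ::= Y S]
ccYSSS ⇒ cccSSSS   [Y ::= c S]
cccSSSS ⇒ ccccSSS   [S ::= c]
ccccSSS ⇒ ccccYSSS   [S ::= Y S]
ccccYSSS ⇒ ccccppSSS   [Y ::= p p]
ccccppSSS ⇒ ccccppcSS   [S ::= c]
ccccppcSS ⇒ ccccppccS   [S ::= c]
ccccppccS ⇒ ccccppccc   [S ::= c]

S⇒YS⇒cSS⇒cYSS⇒ccSSS⇒ccYSSS⇒cccSSSS⇒ccccSSS⇒ccccYSSS⇒ccccppSSS⇒ccccppcSS⇒ccccppccS⇒ccccppccc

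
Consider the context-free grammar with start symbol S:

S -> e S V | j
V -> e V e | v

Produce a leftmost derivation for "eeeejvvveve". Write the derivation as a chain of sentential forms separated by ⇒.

S ⇒ eSV   [S -> e S V]
eSV ⇒ eeSVV   [S -> e S V]
eeSVV ⇒ eeeSVVV   [S -> e S V]
eeeSVVV ⇒ eeeeSVVVV   [S -> e S V]
eeeeSVVVV ⇒ eeeejVVVV   [S -> j]
eeeejVVVV ⇒ eeeejvVVV   [V -> v]
eeeejvVVV ⇒ eeeejvvVV   [V -> v]
eeeejvvVV ⇒ eeeejvvvV   [V -> v]
eeeejvvvV ⇒ eeeejvvveVe   [V -> e V e]
eeeejvvveVe ⇒ eeeejvvveve   [V -> v]

S ⇒ eSV ⇒ eeSVV ⇒ eeeSVVV ⇒ eeeeSVVVV ⇒ eeeejVVVV ⇒ eeeejvVVV ⇒ eeeejvvVV ⇒ eeeejvvvV ⇒ eeeejvvveVe ⇒ eeeejvvveve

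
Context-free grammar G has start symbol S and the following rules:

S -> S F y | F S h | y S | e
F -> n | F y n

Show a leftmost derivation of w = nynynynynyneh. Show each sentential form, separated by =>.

S=>FSh=>FynSh=>FynynSh=>FynynynSh=>FynynynynSh=>FynynynynynSh=>nynynynynynSh=>nynynynynyneh

S => FSh   [S -> F S h]
FSh => FynSh   [F -> F y n]
FynSh => FynynSh   [F -> F y n]
FynynSh => FynynynSh   [F -> F y n]
FynynynSh => FynynynynSh   [F -> F y n]
FynynynynSh => FynynynynynSh   [F -> F y n]
FynynynynynSh => nynynynynynSh   [F -> n]
nynynynynynSh => nynynynynyneh   [S -> e]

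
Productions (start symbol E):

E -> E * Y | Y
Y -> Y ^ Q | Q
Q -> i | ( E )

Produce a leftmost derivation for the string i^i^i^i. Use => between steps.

E=>Y=>Y^Q=>Y^Q^Q=>Y^Q^Q^Q=>Q^Q^Q^Q=>i^Q^Q^Q=>i^i^Q^Q=>i^i^i^Q=>i^i^i^i

E => Y   [E -> Y]
Y => Y^Q   [Y -> Y ^ Q]
Y^Q => Y^Q^Q   [Y -> Y ^ Q]
Y^Q^Q => Y^Q^Q^Q   [Y -> Y ^ Q]
Y^Q^Q^Q => Q^Q^Q^Q   [Y -> Q]
Q^Q^Q^Q => i^Q^Q^Q   [Q -> i]
i^Q^Q^Q => i^i^Q^Q   [Q -> i]
i^i^Q^Q => i^i^i^Q   [Q -> i]
i^i^i^Q => i^i^i^i   [Q -> i]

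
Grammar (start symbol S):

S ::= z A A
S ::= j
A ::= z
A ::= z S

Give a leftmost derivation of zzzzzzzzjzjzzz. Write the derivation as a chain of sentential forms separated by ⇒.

S ⇒ zAA ⇒ zzSA ⇒ zzzAAA ⇒ zzzzSAA ⇒ zzzzzAAAA ⇒ zzzzzzSAAA ⇒ zzzzzzzAAAAA ⇒ zzzzzzzzSAAAA ⇒ zzzzzzzzjAAAA ⇒ zzzzzzzzjzSAAA ⇒ zzzzzzzzjzjAAA ⇒ zzzzzzzzjzjzAA ⇒ zzzzzzzzjzjzzA ⇒ zzzzzzzzjzjzzz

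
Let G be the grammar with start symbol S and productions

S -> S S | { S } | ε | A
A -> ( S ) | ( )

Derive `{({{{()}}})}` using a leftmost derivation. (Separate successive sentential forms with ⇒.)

S ⇒ {S} ⇒ {SS} ⇒ {AS} ⇒ {(S)S} ⇒ {({S})S} ⇒ {({SS})S} ⇒ {({{S}S})S} ⇒ {({{{S}}S})S} ⇒ {({{{SS}}S})S} ⇒ {({{{AS}}S})S} ⇒ {({{{()S}}S})S} ⇒ {({{{()}}S})S} ⇒ {({{{()}}})S} ⇒ {({{{()}}})}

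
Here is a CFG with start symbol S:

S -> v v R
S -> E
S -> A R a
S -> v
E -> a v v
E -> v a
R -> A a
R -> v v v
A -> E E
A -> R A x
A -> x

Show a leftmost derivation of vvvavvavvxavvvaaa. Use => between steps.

S=>ARa=>RAxRa=>vvvAxRa=>vvvEExRa=>vvvavvExRa=>vvvavvavvxRa=>vvvavvavvxAaa=>vvvavvavvxEEaa=>vvvavvavvxavvEaa=>vvvavvavvxavvvaaa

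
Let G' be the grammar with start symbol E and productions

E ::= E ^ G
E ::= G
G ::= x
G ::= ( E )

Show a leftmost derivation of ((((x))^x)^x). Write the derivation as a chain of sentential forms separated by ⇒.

E ⇒ G ⇒ (E) ⇒ (E^G) ⇒ (G^G) ⇒ ((E)^G) ⇒ ((E^G)^G) ⇒ ((G^G)^G) ⇒ (((E)^G)^G) ⇒ (((G)^G)^G) ⇒ ((((E))^G)^G) ⇒ ((((G))^G)^G) ⇒ ((((x))^G)^G) ⇒ ((((x))^x)^G) ⇒ ((((x))^x)^x)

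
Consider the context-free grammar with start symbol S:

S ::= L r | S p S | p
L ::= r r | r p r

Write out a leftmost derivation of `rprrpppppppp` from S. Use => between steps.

S=>SpS=>LrpS=>rprrpS=>rprrpSpS=>rprrpSpSpS=>rprrpSpSpSpS=>rprrpppSpSpS=>rprrpppppSpS=>rprrpppppppS=>rprrpppppppp

S => SpS   [S ::= S p S]
SpS => LrpS   [S ::= L r]
LrpS => rprrpS   [L ::= r p r]
rprrpS => rprrpSpS   [S ::= S p S]
rprrpSpS => rprrpSpSpS   [S ::= S p S]
rprrpSpSpS => rprrpSpSpSpS   [S ::= S p S]
rprrpSpSpSpS => rprrpppSpSpS   [S ::= p]
rprrpppSpSpS => rprrpppppSpS   [S ::= p]
rprrpppppSpS => rprrpppppppS   [S ::= p]
rprrpppppppS => rprrpppppppp   [S ::= p]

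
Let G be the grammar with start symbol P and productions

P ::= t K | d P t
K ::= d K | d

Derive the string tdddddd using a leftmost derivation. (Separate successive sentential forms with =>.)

P => tK => tdK => tddK => tdddK => tddddK => tdddddK => tdddddd

P => tK   [P ::= t K]
tK => tdK   [K ::= d K]
tdK => tddK   [K ::= d K]
tddK => tdddK   [K ::= d K]
tdddK => tddddK   [K ::= d K]
tddddK => tdddddK   [K ::= d K]
tdddddK => tdddddd   [K ::= d]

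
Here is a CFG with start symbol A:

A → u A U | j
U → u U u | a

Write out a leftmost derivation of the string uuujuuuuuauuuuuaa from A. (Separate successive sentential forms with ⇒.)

A ⇒ uAU   [A → u A U]
uAU ⇒ uuAUU   [A → u A U]
uuAUU ⇒ uuuAUUU   [A → u A U]
uuuAUUU ⇒ uuujUUU   [A → j]
uuujUUU ⇒ uuujuUuUU   [U → u U u]
uuujuUuUU ⇒ uuujuuUuuUU   [U → u U u]
uuujuuUuuUU ⇒ uuujuuuUuuuUU   [U → u U u]
uuujuuuUuuuUU ⇒ uuujuuuuUuuuuUU   [U → u U u]
uuujuuuuUuuuuUU ⇒ uuujuuuuuUuuuuuUU   [U → u U u]
uuujuuuuuUuuuuuUU ⇒ uuujuuuuuauuuuuUU   [U → a]
uuujuuuuuauuuuuUU ⇒ uuujuuuuuauuuuuaU   [U → a]
uuujuuuuuauuuuuaU ⇒ uuujuuuuuauuuuuaa   [U → a]

A ⇒ uAU ⇒ uuAUU ⇒ uuuAUUU ⇒ uuujUUU ⇒ uuujuUuUU ⇒ uuujuuUuuUU ⇒ uuujuuuUuuuUU ⇒ uuujuuuuUuuuuUU ⇒ uuujuuuuuUuuuuuUU ⇒ uuujuuuuuauuuuuUU ⇒ uuujuuuuuauuuuuaU ⇒ uuujuuuuuauuuuuaa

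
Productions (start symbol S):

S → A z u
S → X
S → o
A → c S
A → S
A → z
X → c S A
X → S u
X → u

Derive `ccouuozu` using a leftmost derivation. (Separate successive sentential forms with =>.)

S => Azu => cSzu => cXzu => ccSAzu => ccXAzu => ccSuAzu => ccXuAzu => ccSuuAzu => ccouuAzu => ccouuSzu => ccouuozu

S => Azu   [S → A z u]
Azu => cSzu   [A → c S]
cSzu => cXzu   [S → X]
cXzu => ccSAzu   [X → c S A]
ccSAzu => ccXAzu   [S → X]
ccXAzu => ccSuAzu   [X → S u]
ccSuAzu => ccXuAzu   [S → X]
ccXuAzu => ccSuuAzu   [X → S u]
ccSuuAzu => ccouuAzu   [S → o]
ccouuAzu => ccouuSzu   [A → S]
ccouuSzu => ccouuozu   [S → o]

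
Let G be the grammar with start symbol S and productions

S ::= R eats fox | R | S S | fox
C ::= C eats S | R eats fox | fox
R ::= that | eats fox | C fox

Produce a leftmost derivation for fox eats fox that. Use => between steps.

S => S S => fox S => fox S S => fox R S => fox eats fox S => fox eats fox R => fox eats fox that

S => S S   [S ::= S S]
S S => fox S   [S ::= fox]
fox S => fox S S   [S ::= S S]
fox S S => fox R S   [S ::= R]
fox R S => fox eats fox S   [R ::= eats fox]
fox eats fox S => fox eats fox R   [S ::= R]
fox eats fox R => fox eats fox that   [R ::= that]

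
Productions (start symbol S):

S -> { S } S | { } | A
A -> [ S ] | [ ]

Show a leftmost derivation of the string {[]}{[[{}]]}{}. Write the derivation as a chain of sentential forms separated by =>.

S => {S}S   [S -> { S } S]
{S}S => {A}S   [S -> A]
{A}S => {[]}S   [A -> [ ]]
{[]}S => {[]}{S}S   [S -> { S } S]
{[]}{S}S => {[]}{A}S   [S -> A]
{[]}{A}S => {[]}{[S]}S   [A -> [ S ]]
{[]}{[S]}S => {[]}{[A]}S   [S -> A]
{[]}{[A]}S => {[]}{[[S]]}S   [A -> [ S ]]
{[]}{[[S]]}S => {[]}{[[{}]]}S   [S -> { }]
{[]}{[[{}]]}S => {[]}{[[{}]]}{}   [S -> { }]

S => {S}S => {A}S => {[]}S => {[]}{S}S => {[]}{A}S => {[]}{[S]}S => {[]}{[A]}S => {[]}{[[S]]}S => {[]}{[[{}]]}S => {[]}{[[{}]]}{}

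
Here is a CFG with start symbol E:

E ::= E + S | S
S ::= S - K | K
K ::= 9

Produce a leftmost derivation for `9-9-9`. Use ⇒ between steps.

E ⇒ S   [E ::= S]
S ⇒ S-K   [S ::= S - K]
S-K ⇒ S-K-K   [S ::= S - K]
S-K-K ⇒ K-K-K   [S ::= K]
K-K-K ⇒ 9-K-K   [K ::= 9]
9-K-K ⇒ 9-9-K   [K ::= 9]
9-9-K ⇒ 9-9-9   [K ::= 9]

E ⇒ S ⇒ S-K ⇒ S-K-K ⇒ K-K-K ⇒ 9-K-K ⇒ 9-9-K ⇒ 9-9-9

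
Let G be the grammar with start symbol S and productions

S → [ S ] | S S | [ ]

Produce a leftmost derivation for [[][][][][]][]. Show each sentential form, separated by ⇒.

S ⇒ SS ⇒ [S]S ⇒ [SS]S ⇒ [SSS]S ⇒ [SSSS]S ⇒ [SSSSS]S ⇒ [[]SSSS]S ⇒ [[][]SSS]S ⇒ [[][][]SS]S ⇒ [[][][][]S]S ⇒ [[][][][][]]S ⇒ [[][][][][]][]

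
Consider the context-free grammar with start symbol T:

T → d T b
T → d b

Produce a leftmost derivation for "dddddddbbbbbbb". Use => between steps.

T => dTb   [T → d T b]
dTb => ddTbb   [T → d T b]
ddTbb => dddTbbb   [T → d T b]
dddTbbb => ddddTbbbb   [T → d T b]
ddddTbbbb => dddddTbbbbb   [T → d T b]
dddddTbbbbb => ddddddTbbbbbb   [T → d T b]
ddddddTbbbbbb => dddddddbbbbbbb   [T → d b]

T => dTb => ddTbb => dddTbbb => ddddTbbbb => dddddTbbbbb => ddddddTbbbbbb => dddddddbbbbbbb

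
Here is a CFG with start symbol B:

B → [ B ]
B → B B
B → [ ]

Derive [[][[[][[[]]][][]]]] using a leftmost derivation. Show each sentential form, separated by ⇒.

B⇒[B]⇒[BB]⇒[[]B]⇒[[][B]]⇒[[][[B]]]⇒[[][[BB]]]⇒[[][[[]B]]]⇒[[][[[]BB]]]⇒[[][[[]BBB]]]⇒[[][[[][B]BB]]]⇒[[][[[][[B]]BB]]]⇒[[][[[][[[]]]BB]]]⇒[[][[[][[[]]][]B]]]⇒[[][[[][[[]]][][]]]]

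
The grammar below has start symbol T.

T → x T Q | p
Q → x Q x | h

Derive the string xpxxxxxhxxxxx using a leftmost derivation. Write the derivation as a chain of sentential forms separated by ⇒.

T⇒xTQ⇒xpQ⇒xpxQx⇒xpxxQxx⇒xpxxxQxxx⇒xpxxxxQxxxx⇒xpxxxxxQxxxxx⇒xpxxxxxhxxxxx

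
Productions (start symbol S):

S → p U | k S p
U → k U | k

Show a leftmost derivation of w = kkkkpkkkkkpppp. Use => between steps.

S => kSp   [S → k S p]
kSp => kkSpp   [S → k S p]
kkSpp => kkkSppp   [S → k S p]
kkkSppp => kkkkSpppp   [S → k S p]
kkkkSpppp => kkkkpUpppp   [S → p U]
kkkkpUpppp => kkkkpkUpppp   [U → k U]
kkkkpkUpppp => kkkkpkkUpppp   [U → k U]
kkkkpkkUpppp => kkkkpkkkUpppp   [U → k U]
kkkkpkkkUpppp => kkkkpkkkkUpppp   [U → k U]
kkkkpkkkkUpppp => kkkkpkkkkkpppp   [U → k]

S=>kSp=>kkSpp=>kkkSppp=>kkkkSpppp=>kkkkpUpppp=>kkkkpkUpppp=>kkkkpkkUpppp=>kkkkpkkkUpppp=>kkkkpkkkkUpppp=>kkkkpkkkkkpppp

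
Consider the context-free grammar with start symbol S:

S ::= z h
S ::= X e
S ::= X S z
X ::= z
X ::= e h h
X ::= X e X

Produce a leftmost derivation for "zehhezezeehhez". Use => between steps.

S => XSz   [S ::= X S z]
XSz => zSz   [X ::= z]
zSz => zXez   [S ::= X e]
zXez => zXeXez   [X ::= X e X]
zXeXez => zXeXeXez   [X ::= X e X]
zXeXeXez => zXeXeXeXez   [X ::= X e X]
zXeXeXeXez => zehheXeXeXez   [X ::= e h h]
zehheXeXeXez => zehhezeXeXez   [X ::= z]
zehhezeXeXez => zehhezezeXez   [X ::= z]
zehhezezeXez => zehhezezeehhez   [X ::= e h h]

S => XSz => zSz => zXez => zXeXez => zXeXeXez => zXeXeXeXez => zehheXeXeXez => zehhezeXeXez => zehhezezeXez => zehhezezeehhez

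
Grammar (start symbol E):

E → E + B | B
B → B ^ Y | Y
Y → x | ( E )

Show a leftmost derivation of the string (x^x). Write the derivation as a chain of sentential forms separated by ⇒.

E⇒B⇒Y⇒(E)⇒(B)⇒(B^Y)⇒(Y^Y)⇒(x^Y)⇒(x^x)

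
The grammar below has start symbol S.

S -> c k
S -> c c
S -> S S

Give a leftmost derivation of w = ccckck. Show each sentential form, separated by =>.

S => SS   [S -> S S]
SS => ccS   [S -> c c]
ccS => ccSS   [S -> S S]
ccSS => ccckS   [S -> c k]
ccckS => ccckck   [S -> c k]

S=>SS=>ccS=>ccSS=>ccckS=>ccckck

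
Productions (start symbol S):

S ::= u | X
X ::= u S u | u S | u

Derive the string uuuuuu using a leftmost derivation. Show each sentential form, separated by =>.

S => X   [S ::= X]
X => uSu   [X ::= u S u]
uSu => uXu   [S ::= X]
uXu => uuSu   [X ::= u S]
uuSu => uuXu   [S ::= X]
uuXu => uuuSu   [X ::= u S]
uuuSu => uuuXu   [S ::= X]
uuuXu => uuuuSu   [X ::= u S]
uuuuSu => uuuuuu   [S ::= u]

S => X => uSu => uXu => uuSu => uuXu => uuuSu => uuuXu => uuuuSu => uuuuuu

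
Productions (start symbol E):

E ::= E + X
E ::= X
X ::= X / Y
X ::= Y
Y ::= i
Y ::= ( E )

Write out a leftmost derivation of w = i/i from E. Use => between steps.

E => X => X/Y => Y/Y => i/Y => i/i

E => X   [E ::= X]
X => X/Y   [X ::= X / Y]
X/Y => Y/Y   [X ::= Y]
Y/Y => i/Y   [Y ::= i]
i/Y => i/i   [Y ::= i]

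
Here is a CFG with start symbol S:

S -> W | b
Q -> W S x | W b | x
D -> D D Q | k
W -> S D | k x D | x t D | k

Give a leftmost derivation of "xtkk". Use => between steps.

S => W => SD => WD => xtDD => xtkD => xtkk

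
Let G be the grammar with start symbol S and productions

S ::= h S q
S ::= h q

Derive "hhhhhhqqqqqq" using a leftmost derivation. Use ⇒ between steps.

S ⇒ hSq   [S ::= h S q]
hSq ⇒ hhSqq   [S ::= h S q]
hhSqq ⇒ hhhSqqq   [S ::= h S q]
hhhSqqq ⇒ hhhhSqqqq   [S ::= h S q]
hhhhSqqqq ⇒ hhhhhSqqqqq   [S ::= h S q]
hhhhhSqqqqq ⇒ hhhhhhqqqqqq   [S ::= h q]

S ⇒ hSq ⇒ hhSqq ⇒ hhhSqqq ⇒ hhhhSqqqq ⇒ hhhhhSqqqqq ⇒ hhhhhhqqqqqq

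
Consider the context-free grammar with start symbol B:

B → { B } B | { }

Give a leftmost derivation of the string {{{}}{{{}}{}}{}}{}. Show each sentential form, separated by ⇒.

B⇒{B}B⇒{{B}B}B⇒{{{}}B}B⇒{{{}}{B}B}B⇒{{{}}{{B}B}B}B⇒{{{}}{{{}}B}B}B⇒{{{}}{{{}}{}}B}B⇒{{{}}{{{}}{}}{}}B⇒{{{}}{{{}}{}}{}}{}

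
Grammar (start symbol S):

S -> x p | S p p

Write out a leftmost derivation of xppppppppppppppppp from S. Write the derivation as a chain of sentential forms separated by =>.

S=>Spp=>Spppp=>Spppppp=>Spppppppp=>Spppppppppp=>Spppppppppppp=>Spppppppppppppp=>Spppppppppppppppp=>xppppppppppppppppp

S => Spp   [S -> S p p]
Spp => Spppp   [S -> S p p]
Spppp => Spppppp   [S -> S p p]
Spppppp => Spppppppp   [S -> S p p]
Spppppppp => Spppppppppp   [S -> S p p]
Spppppppppp => Spppppppppppp   [S -> S p p]
Spppppppppppp => Spppppppppppppp   [S -> S p p]
Spppppppppppppp => Spppppppppppppppp   [S -> S p p]
Spppppppppppppppp => xppppppppppppppppp   [S -> x p]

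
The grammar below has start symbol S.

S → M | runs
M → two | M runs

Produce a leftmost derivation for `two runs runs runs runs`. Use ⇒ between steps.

S ⇒ M ⇒ M runs ⇒ M runs runs ⇒ M runs runs runs ⇒ M runs runs runs runs ⇒ two runs runs runs runs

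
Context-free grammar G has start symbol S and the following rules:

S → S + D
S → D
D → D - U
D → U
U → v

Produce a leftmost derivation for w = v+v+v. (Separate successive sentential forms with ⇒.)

S ⇒ S+D   [S → S + D]
S+D ⇒ S+D+D   [S → S + D]
S+D+D ⇒ D+D+D   [S → D]
D+D+D ⇒ U+D+D   [D → U]
U+D+D ⇒ v+D+D   [U → v]
v+D+D ⇒ v+U+D   [D → U]
v+U+D ⇒ v+v+D   [U → v]
v+v+D ⇒ v+v+U   [D → U]
v+v+U ⇒ v+v+v   [U → v]

S ⇒ S+D ⇒ S+D+D ⇒ D+D+D ⇒ U+D+D ⇒ v+D+D ⇒ v+U+D ⇒ v+v+D ⇒ v+v+U ⇒ v+v+v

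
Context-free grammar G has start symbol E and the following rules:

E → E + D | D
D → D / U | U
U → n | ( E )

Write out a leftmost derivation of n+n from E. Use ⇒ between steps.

E ⇒ E+D ⇒ D+D ⇒ U+D ⇒ n+D ⇒ n+U ⇒ n+n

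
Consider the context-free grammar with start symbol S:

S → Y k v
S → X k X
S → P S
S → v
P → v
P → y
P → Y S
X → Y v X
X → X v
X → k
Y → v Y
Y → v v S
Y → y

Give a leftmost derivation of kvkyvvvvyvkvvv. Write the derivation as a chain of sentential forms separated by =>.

S => XkX => XvkX => kvkX => kvkXv => kvkYvXv => kvkyvXv => kvkyvYvXv => kvkyvvYvXv => kvkyvvvYvXv => kvkyvvvvYvXv => kvkyvvvvyvXv => kvkyvvvvyvXvv => kvkyvvvvyvXvvv => kvkyvvvvyvkvvv

S => XkX   [S → X k X]
XkX => XvkX   [X → X v]
XvkX => kvkX   [X → k]
kvkX => kvkXv   [X → X v]
kvkXv => kvkYvXv   [X → Y v X]
kvkYvXv => kvkyvXv   [Y → y]
kvkyvXv => kvkyvYvXv   [X → Y v X]
kvkyvYvXv => kvkyvvYvXv   [Y → v Y]
kvkyvvYvXv => kvkyvvvYvXv   [Y → v Y]
kvkyvvvYvXv => kvkyvvvvYvXv   [Y → v Y]
kvkyvvvvYvXv => kvkyvvvvyvXv   [Y → y]
kvkyvvvvyvXv => kvkyvvvvyvXvv   [X → X v]
kvkyvvvvyvXvv => kvkyvvvvyvXvvv   [X → X v]
kvkyvvvvyvXvvv => kvkyvvvvyvkvvv   [X → k]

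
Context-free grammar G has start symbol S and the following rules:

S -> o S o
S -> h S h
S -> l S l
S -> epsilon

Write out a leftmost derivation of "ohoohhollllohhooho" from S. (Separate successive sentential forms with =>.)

S => oSo => ohSho => ohoSoho => ohooSooho => ohoohShooho => ohoohhShhooho => ohoohhoSohhooho => ohoohholSlohhooho => ohoohhollSllohhooho => ohoohhollllohhooho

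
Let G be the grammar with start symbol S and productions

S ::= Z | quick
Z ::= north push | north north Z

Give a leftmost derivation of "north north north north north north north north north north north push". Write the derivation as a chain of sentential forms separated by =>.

S => Z => north north Z => north north north north Z => north north north north north north Z => north north north north north north north north Z => north north north north north north north north north north Z => north north north north north north north north north north north push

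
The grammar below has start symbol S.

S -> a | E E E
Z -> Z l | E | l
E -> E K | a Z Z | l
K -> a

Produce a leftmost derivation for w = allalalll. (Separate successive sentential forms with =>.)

S => EEE => aZZEE => alZEE => allEE => allaZZE => allaEZE => allaEKZE => allalKZE => allalaZE => allalaZlE => allalallE => allalalll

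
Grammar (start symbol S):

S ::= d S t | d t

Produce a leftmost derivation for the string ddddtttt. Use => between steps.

S=>dSt=>ddStt=>dddSttt=>ddddtttt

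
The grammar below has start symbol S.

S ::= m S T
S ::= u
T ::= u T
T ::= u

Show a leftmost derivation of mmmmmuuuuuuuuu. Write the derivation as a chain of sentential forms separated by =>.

S=>mST=>mmSTT=>mmmSTTT=>mmmmSTTTT=>mmmmmSTTTTT=>mmmmmuTTTTT=>mmmmmuuTTTTT=>mmmmmuuuTTTTT=>mmmmmuuuuTTTTT=>mmmmmuuuuuTTTT=>mmmmmuuuuuuTTT=>mmmmmuuuuuuuTT=>mmmmmuuuuuuuuT=>mmmmmuuuuuuuuu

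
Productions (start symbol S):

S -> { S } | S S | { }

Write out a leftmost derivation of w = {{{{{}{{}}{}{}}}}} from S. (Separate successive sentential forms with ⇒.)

S ⇒ {S}   [S -> { S }]
{S} ⇒ {{S}}   [S -> { S }]
{{S}} ⇒ {{{S}}}   [S -> { S }]
{{{S}}} ⇒ {{{{S}}}}   [S -> { S }]
{{{{S}}}} ⇒ {{{{SS}}}}   [S -> S S]
{{{{SS}}}} ⇒ {{{{SSS}}}}   [S -> S S]
{{{{SSS}}}} ⇒ {{{{{}SS}}}}   [S -> { }]
{{{{{}SS}}}} ⇒ {{{{{}SSS}}}}   [S -> S S]
{{{{{}SSS}}}} ⇒ {{{{{}{S}SS}}}}   [S -> { S }]
{{{{{}{S}SS}}}} ⇒ {{{{{}{{}}SS}}}}   [S -> { }]
{{{{{}{{}}SS}}}} ⇒ {{{{{}{{}}{}S}}}}   [S -> { }]
{{{{{}{{}}{}S}}}} ⇒ {{{{{}{{}}{}{}}}}}   [S -> { }]

S ⇒ {S} ⇒ {{S}} ⇒ {{{S}}} ⇒ {{{{S}}}} ⇒ {{{{SS}}}} ⇒ {{{{SSS}}}} ⇒ {{{{{}SS}}}} ⇒ {{{{{}SSS}}}} ⇒ {{{{{}{S}SS}}}} ⇒ {{{{{}{{}}SS}}}} ⇒ {{{{{}{{}}{}S}}}} ⇒ {{{{{}{{}}{}{}}}}}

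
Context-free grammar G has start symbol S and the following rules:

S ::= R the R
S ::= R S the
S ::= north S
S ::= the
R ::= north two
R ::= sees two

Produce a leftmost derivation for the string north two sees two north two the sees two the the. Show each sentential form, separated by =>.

S => R S the => north two S the => north two R S the the => north two sees two S the the => north two sees two R the R the the => north two sees two north two the R the the => north two sees two north two the sees two the the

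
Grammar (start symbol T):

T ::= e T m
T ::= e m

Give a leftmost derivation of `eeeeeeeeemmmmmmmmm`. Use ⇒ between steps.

T ⇒ eTm   [T ::= e T m]
eTm ⇒ eeTmm   [T ::= e T m]
eeTmm ⇒ eeeTmmm   [T ::= e T m]
eeeTmmm ⇒ eeeeTmmmm   [T ::= e T m]
eeeeTmmmm ⇒ eeeeeTmmmmm   [T ::= e T m]
eeeeeTmmmmm ⇒ eeeeeeTmmmmmm   [T ::= e T m]
eeeeeeTmmmmmm ⇒ eeeeeeeTmmmmmmm   [T ::= e T m]
eeeeeeeTmmmmmmm ⇒ eeeeeeeeTmmmmmmmm   [T ::= e T m]
eeeeeeeeTmmmmmmmm ⇒ eeeeeeeeemmmmmmmmm   [T ::= e m]

T⇒eTm⇒eeTmm⇒eeeTmmm⇒eeeeTmmmm⇒eeeeeTmmmmm⇒eeeeeeTmmmmmm⇒eeeeeeeTmmmmmmm⇒eeeeeeeeTmmmmmmmm⇒eeeeeeeeemmmmmmmmm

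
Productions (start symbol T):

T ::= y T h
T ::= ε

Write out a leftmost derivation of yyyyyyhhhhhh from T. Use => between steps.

T => yTh   [T ::= y T h]
yTh => yyThh   [T ::= y T h]
yyThh => yyyThhh   [T ::= y T h]
yyyThhh => yyyyThhhh   [T ::= y T h]
yyyyThhhh => yyyyyThhhhh   [T ::= y T h]
yyyyyThhhhh => yyyyyyThhhhhh   [T ::= y T h]
yyyyyyThhhhhh => yyyyyyhhhhhh   [T ::= ε]

T => yTh => yyThh => yyyThhh => yyyyThhhh => yyyyyThhhhh => yyyyyyThhhhhh => yyyyyyhhhhhh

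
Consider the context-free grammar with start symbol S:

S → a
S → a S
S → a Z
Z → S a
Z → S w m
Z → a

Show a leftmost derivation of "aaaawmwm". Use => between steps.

S=>aS=>aaZ=>aaSwm=>aaaZwm=>aaaSwmwm=>aaaawmwm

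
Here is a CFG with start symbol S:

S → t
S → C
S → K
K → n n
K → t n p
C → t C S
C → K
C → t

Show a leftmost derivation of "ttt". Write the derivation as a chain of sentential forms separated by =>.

S=>C=>tCS=>ttS=>ttt

S => C   [S → C]
C => tCS   [C → t C S]
tCS => ttS   [C → t]
ttS => ttt   [S → t]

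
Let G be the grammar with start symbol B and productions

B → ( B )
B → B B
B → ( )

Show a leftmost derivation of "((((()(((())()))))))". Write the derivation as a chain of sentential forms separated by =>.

B=>(B)=>((B))=>(((B)))=>((((B))))=>((((BB))))=>((((()B))))=>((((()(B)))))=>((((()((B))))))=>((((()((BB))))))=>((((()(((B)B))))))=>((((()(((())B))))))=>((((()(((())()))))))

B => (B)   [B → ( B )]
(B) => ((B))   [B → ( B )]
((B)) => (((B)))   [B → ( B )]
(((B))) => ((((B))))   [B → ( B )]
((((B)))) => ((((BB))))   [B → B B]
((((BB)))) => ((((()B))))   [B → ( )]
((((()B)))) => ((((()(B)))))   [B → ( B )]
((((()(B))))) => ((((()((B))))))   [B → ( B )]
((((()((B)))))) => ((((()((BB))))))   [B → B B]
((((()((BB)))))) => ((((()(((B)B))))))   [B → ( B )]
((((()(((B)B)))))) => ((((()(((())B))))))   [B → ( )]
((((()(((())B)))))) => ((((()(((())()))))))   [B → ( )]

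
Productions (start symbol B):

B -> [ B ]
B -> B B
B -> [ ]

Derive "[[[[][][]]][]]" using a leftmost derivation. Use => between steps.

B=>[B]=>[BB]=>[[B]B]=>[[[B]]B]=>[[[BB]]B]=>[[[BBB]]B]=>[[[[]BB]]B]=>[[[[][]B]]B]=>[[[[][][]]]B]=>[[[[][][]]][]]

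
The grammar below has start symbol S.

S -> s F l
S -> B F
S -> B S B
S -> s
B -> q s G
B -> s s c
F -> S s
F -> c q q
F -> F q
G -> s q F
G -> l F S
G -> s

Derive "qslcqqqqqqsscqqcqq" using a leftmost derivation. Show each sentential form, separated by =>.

S=>BF=>qsGF=>qslFSF=>qslFqSF=>qslFqqSF=>qslFqqqSF=>qslcqqqqqSF=>qslcqqqqqBFF=>qslcqqqqqqsGFF=>qslcqqqqqqssFF=>qslcqqqqqqsscqqF=>qslcqqqqqqsscqqcqq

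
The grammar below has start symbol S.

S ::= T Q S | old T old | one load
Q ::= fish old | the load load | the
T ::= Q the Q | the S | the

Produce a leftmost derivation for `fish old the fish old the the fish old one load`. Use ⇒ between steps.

S ⇒ T Q S   [S ::= T Q S]
T Q S ⇒ Q the Q Q S   [T ::= Q the Q]
Q the Q Q S ⇒ fish old the Q Q S   [Q ::= fish old]
fish old the Q Q S ⇒ fish old the fish old Q S   [Q ::= fish old]
fish old the fish old Q S ⇒ fish old the fish old the S   [Q ::= the]
fish old the fish old the S ⇒ fish old the fish old the T Q S   [S ::= T Q S]
fish old the fish old the T Q S ⇒ fish old the fish old the the Q S   [T ::= the]
fish old the fish old the the Q S ⇒ fish old the fish old the the fish old S   [Q ::= fish old]
fish old the fish old the the fish old S ⇒ fish old the fish old the the fish old one load   [S ::= one load]

S ⇒ T Q S ⇒ Q the Q Q S ⇒ fish old the Q Q S ⇒ fish old the fish old Q S ⇒ fish old the fish old the S ⇒ fish old the fish old the T Q S ⇒ fish old the fish old the the Q S ⇒ fish old the fish old the the fish old S ⇒ fish old the fish old the the fish old one load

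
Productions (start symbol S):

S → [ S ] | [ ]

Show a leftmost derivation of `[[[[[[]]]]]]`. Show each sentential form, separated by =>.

S=>[S]=>[[S]]=>[[[S]]]=>[[[[S]]]]=>[[[[[S]]]]]=>[[[[[[]]]]]]

S => [S]   [S → [ S ]]
[S] => [[S]]   [S → [ S ]]
[[S]] => [[[S]]]   [S → [ S ]]
[[[S]]] => [[[[S]]]]   [S → [ S ]]
[[[[S]]]] => [[[[[S]]]]]   [S → [ S ]]
[[[[[S]]]]] => [[[[[[]]]]]]   [S → [ ]]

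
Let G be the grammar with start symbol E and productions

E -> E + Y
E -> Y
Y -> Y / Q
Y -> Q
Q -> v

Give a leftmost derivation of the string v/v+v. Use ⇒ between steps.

E ⇒ E+Y   [E -> E + Y]
E+Y ⇒ Y+Y   [E -> Y]
Y+Y ⇒ Y/Q+Y   [Y -> Y / Q]
Y/Q+Y ⇒ Q/Q+Y   [Y -> Q]
Q/Q+Y ⇒ v/Q+Y   [Q -> v]
v/Q+Y ⇒ v/v+Y   [Q -> v]
v/v+Y ⇒ v/v+Q   [Y -> Q]
v/v+Q ⇒ v/v+v   [Q -> v]

E ⇒ E+Y ⇒ Y+Y ⇒ Y/Q+Y ⇒ Q/Q+Y ⇒ v/Q+Y ⇒ v/v+Y ⇒ v/v+Q ⇒ v/v+v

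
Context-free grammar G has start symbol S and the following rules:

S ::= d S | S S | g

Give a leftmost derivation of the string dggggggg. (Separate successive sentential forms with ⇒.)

S⇒SS⇒dSS⇒dSSS⇒dSSSS⇒dSSSSS⇒dSSSSSS⇒dSSSSSSS⇒dgSSSSSS⇒dggSSSSS⇒dgggSSSS⇒dggggSSS⇒dgggggSS⇒dggggggS⇒dggggggg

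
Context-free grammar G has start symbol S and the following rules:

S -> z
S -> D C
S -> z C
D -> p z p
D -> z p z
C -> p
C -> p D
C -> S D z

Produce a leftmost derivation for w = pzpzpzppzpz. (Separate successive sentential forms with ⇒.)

S ⇒ DC   [S -> D C]
DC ⇒ pzpC   [D -> p z p]
pzpC ⇒ pzpSDz   [C -> S D z]
pzpSDz ⇒ pzpDCDz   [S -> D C]
pzpDCDz ⇒ pzpzpzCDz   [D -> z p z]
pzpzpzCDz ⇒ pzpzpzpDz   [C -> p]
pzpzpzpDz ⇒ pzpzpzppzpz   [D -> p z p]

S ⇒ DC ⇒ pzpC ⇒ pzpSDz ⇒ pzpDCDz ⇒ pzpzpzCDz ⇒ pzpzpzpDz ⇒ pzpzpzppzpz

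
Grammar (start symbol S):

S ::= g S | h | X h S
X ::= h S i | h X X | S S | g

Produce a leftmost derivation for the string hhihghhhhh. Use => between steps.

S => XhS   [S ::= X h S]
XhS => hSihS   [X ::= h S i]
hSihS => hhihS   [S ::= h]
hhihS => hhihXhS   [S ::= X h S]
hhihXhS => hhihSShS   [X ::= S S]
hhihSShS => hhihXhSShS   [S ::= X h S]
hhihXhSShS => hhihghSShS   [X ::= g]
hhihghSShS => hhihghhShS   [S ::= h]
hhihghhShS => hhihghhhhS   [S ::= h]
hhihghhhhS => hhihghhhhh   [S ::= h]

S=>XhS=>hSihS=>hhihS=>hhihXhS=>hhihSShS=>hhihXhSShS=>hhihghSShS=>hhihghhShS=>hhihghhhhS=>hhihghhhhh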